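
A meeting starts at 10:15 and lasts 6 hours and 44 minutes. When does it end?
Starting time: 10:15
Adding 44 minutes to 15 minutes: 15 + 44 = 59 minutes
Adding 6 hours: 10 + 6 = 16 - 12 = 4
Final time: 4:59

Final answer: 4:59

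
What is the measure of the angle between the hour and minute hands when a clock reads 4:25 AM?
Hour hand position: 4 x 30 + 25 x 0.5 = 132.5 degrees
Minute hand position: 25 x 6 = 150 degrees
Difference: |132.5 - 150| = 17.5 degrees
The angle between the hands is 17.5 degrees

Final answer: 17.5 degrees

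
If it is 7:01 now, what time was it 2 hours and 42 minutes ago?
Starting time: 7:01 = 421 total minutes past 12:00
Subtracting: 2 hours and 42 minutes = 162 minutes
421 - 162 = 259 minutes
= 4 hours and 19 minutes past 12:00 = 4:19

Final answer: 4:19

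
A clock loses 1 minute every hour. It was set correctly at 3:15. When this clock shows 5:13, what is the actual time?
For every 60 true minutes, the faulty clock advances 59 minutes, so 1 faulty-clock minute corresponds to 60/59 true minutes.
From 3:15 to 5:13 on the faulty dial is 118 minutes.
True elapsed: 118 x 60/59 = 120 minutes = 2 hours.
True time: 3:15 + 2 hours = 5:15.

Final answer: 5:15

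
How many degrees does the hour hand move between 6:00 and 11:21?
The hour hand moves 0.5 degrees per minute.
Time elapsed: 11:21 - 6:00 = 321 minutes
Angular displacement: 321 x 0.5 = 160.5 degrees

Final answer: 160.5 degrees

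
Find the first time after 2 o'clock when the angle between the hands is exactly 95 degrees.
At t minutes past 2:00, the hour hand is at 30 x 2 + 0.5t degrees and the minute hand is at 6t degrees.
The smaller angle between them is 95 degrees when |30H - 5.5t| = 95 or |30H - 5.5t| = 265.
With H = 2, solve 30 x 2 - 5.5t = +/- target for each target:
  t = (30 x 2 - 95) / 5.5 = -6.36 (outside (0, 60))
  t = (30 x 2 + 95) / 5.5 = 28.18
  t = (30 x 2 - 265) / 5.5 = -37.27 (outside (0, 60))
  t = (30 x 2 + 265) / 5.5 = 59.09
Valid solutions in (0, 60): {28.18, 59.09} minutes.
The first occurrence is t = 28.18 minutes.
The hands form a 95-degree angle at 28.18 minutes past 2:00.

Final answer: 28.18 minutes past 2:00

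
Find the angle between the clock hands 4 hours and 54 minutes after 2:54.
First find the time 4 hours and 54 minutes after 2:54.
Total minutes: 2 x 60 + 54 + 4 x 60 + 54 = 468.
468 mod 720 = 468 minutes = 7:48.
Now compute the angle at 7:48:
Hour hand: 7 x 30 + 48 x 0.5 = 234 degrees
Minute hand: 48 x 6 = 288 degrees
Difference: |234 - 288| = 54 degrees
The angle is 54 degrees

Final answer: 54 degrees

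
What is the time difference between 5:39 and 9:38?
From 5:39 to 9:38:
(9 x 60 + 38) - (5 x 60 + 39) = 578 - 339 = 239 minutes
= 3 hours and 59 minutes

Final answer: 3 hours and 59 minutes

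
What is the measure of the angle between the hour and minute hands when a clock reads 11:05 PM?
Hour hand position: 11 x 30 + 5 x 0.5 = 332.5 degrees
Minute hand position: 5 x 6 = 30 degrees
Difference: |332.5 - 30| = 302.5 degrees
Since 302.5 > 180, the smaller angle is 360 - 302.5 = 57.5 degrees

Final answer: 57.5 degrees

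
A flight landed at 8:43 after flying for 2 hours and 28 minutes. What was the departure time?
Starting time: 8:43 = 523 total minutes past 12:00
Subtracting: 2 hours and 28 minutes = 148 minutes
523 - 148 = 375 minutes
= 6 hours and 15 minutes past 12:00 = 6:15

Final answer: 6:15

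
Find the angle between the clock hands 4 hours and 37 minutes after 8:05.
First find the time 4 hours and 37 minutes after 8:05.
Total minutes: 8 x 60 + 5 + 4 x 60 + 37 = 762.
762 mod 720 = 42 minutes = 12:42.
Now compute the angle at 12:42:
Hour hand: 0 x 30 + 42 x 0.5 = 21 degrees
Minute hand: 42 x 6 = 252 degrees
Difference: |21 - 252| = 231 degrees
Smaller angle: 360 - 231 = 129 degrees

Final answer: 129 degrees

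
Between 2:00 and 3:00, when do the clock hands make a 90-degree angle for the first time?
At t minutes past 2:00, the hour hand is at 30 x 2 + 0.5t degrees and the minute hand is at 6t degrees.
The smaller angle between them is 90 degrees when |30H - 5.5t| = 90 or |30H - 5.5t| = 270.
With H = 2, solve 30 x 2 - 5.5t = +/- target for each target:
  t = (30 x 2 - 90) / 5.5 = -5.45 (outside (0, 60))
  t = (30 x 2 + 90) / 5.5 = 27.27
  t = (30 x 2 - 270) / 5.5 = -38.18 (outside (0, 60))
  t = (30 x 2 + 270) / 5.5 = 60 (outside (0, 60))
Valid solutions in (0, 60): {27.27} minutes.
The first occurrence is t = 27.27 minutes.
The hands form a 90-degree angle at 27.27 minutes past 2:00.

Final answer: 27.27 minutes past 2:00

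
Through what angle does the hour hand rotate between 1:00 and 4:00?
The hour hand moves 0.5 degrees per minute.
Time elapsed: 4:00 - 1:00 = 180 minutes
Angular displacement: 180 x 0.5 = 90 degrees

Final answer: 90 degrees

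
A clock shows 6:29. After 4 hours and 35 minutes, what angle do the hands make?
First find the time 4 hours and 35 minutes after 6:29.
Total minutes: 6 x 60 + 29 + 4 x 60 + 35 = 664.
664 mod 720 = 664 minutes = 11:04.
Now compute the angle at 11:04:
Hour hand: 11 x 30 + 4 x 0.5 = 332 degrees
Minute hand: 4 x 6 = 24 degrees
Difference: |332 - 24| = 308 degrees
Smaller angle: 360 - 308 = 52 degrees

Final answer: 52 degrees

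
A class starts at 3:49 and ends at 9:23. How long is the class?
From 3:49 to 9:23:
(9 x 60 + 23) - (3 x 60 + 49) = 563 - 229 = 334 minutes
= 5 hours and 34 minutes

Final answer: 5 hours and 34 minutes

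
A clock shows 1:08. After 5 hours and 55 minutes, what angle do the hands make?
First find the time 5 hours and 55 minutes after 1:08.
Total minutes: 1 x 60 + 8 + 5 x 60 + 55 = 423.
423 mod 720 = 423 minutes = 7:03.
Now compute the angle at 7:03:
Hour hand: 7 x 30 + 3 x 0.5 = 211.5 degrees
Minute hand: 3 x 6 = 18 degrees
Difference: |211.5 - 18| = 193.5 degrees
Smaller angle: 360 - 193.5 = 166.5 degrees

Final answer: 166.5 degrees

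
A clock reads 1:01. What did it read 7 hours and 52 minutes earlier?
Starting time: 1:01 = 61 total minutes past 12:00
Subtracting: 7 hours and 52 minutes = 472 minutes
61 - 472 = -411 (negative, add 12 hours = 720) = 309 minutes
= 5 hours and 9 minutes past 12:00 = 5:09

Final answer: 5:09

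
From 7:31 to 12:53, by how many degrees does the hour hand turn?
The hour hand moves 0.5 degrees per minute.
Time elapsed: 12:53 - 7:31 = 322 minutes
Angular displacement: 322 x 0.5 = 161 degrees

Final answer: 161 degrees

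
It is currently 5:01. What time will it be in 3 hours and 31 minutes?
Starting time: 5:01
Adding 31 minutes to 1 minute: 1 + 31 = 32 minutes
Adding 3 hours: 5 + 3 = 8
Final time: 8:32

Final answer: 8:32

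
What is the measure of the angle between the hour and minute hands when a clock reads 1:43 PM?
Hour hand position: 1 x 30 + 43 x 0.5 = 51.5 degrees
Minute hand position: 43 x 6 = 258 degrees
Difference: |51.5 - 258| = 206.5 degrees
Since 206.5 > 180, the smaller angle is 360 - 206.5 = 153.5 degrees

Final answer: 153.5 degrees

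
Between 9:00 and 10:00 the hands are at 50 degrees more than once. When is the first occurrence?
At t minutes past 9:00, the hour hand is at 30 x 9 + 0.5t degrees and the minute hand is at 6t degrees.
The smaller angle between them is 50 degrees when |30H - 5.5t| = 50 or |30H - 5.5t| = 310.
With H = 9, solve 30 x 9 - 5.5t = +/- target for each target:
  t = (30 x 9 - 50) / 5.5 = 40
  t = (30 x 9 + 50) / 5.5 = 58.18
  t = (30 x 9 - 310) / 5.5 = -7.27 (outside (0, 60))
  t = (30 x 9 + 310) / 5.5 = 105.45 (outside (0, 60))
Valid solutions in (0, 60): {40, 58.18} minutes.
The first occurrence is t = 40 minutes.
The hands form a 50-degree angle at 40 minutes past 9:00.

Final answer: 40 minutes past 9:00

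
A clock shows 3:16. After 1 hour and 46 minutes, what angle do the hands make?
First find the time 1 hour and 46 minutes after 3:16.
Total minutes: 3 x 60 + 16 + 1 x 60 + 46 = 302.
302 mod 720 = 302 minutes = 5:02.
Now compute the angle at 5:02:
Hour hand: 5 x 30 + 2 x 0.5 = 151 degrees
Minute hand: 2 x 6 = 12 degrees
Difference: |151 - 12| = 139 degrees
The angle is 139 degrees

Final answer: 139 degrees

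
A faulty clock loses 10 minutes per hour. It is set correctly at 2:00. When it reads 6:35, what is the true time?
For every 60 true minutes, the faulty clock advances 50 minutes, so 1 faulty-clock minute corresponds to 60/50 true minutes.
From 2:00 to 6:35 on the faulty dial is 275 minutes.
True elapsed: 275 x 60/50 = 330 minutes = 5 hours and 30 minutes.
True time: 2:00 + 5 hours and 30 minutes = 7:30.

Final answer: 7:30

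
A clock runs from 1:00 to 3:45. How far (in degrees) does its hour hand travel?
The hour hand moves 0.5 degrees per minute.
Time elapsed: 3:45 - 1:00 = 165 minutes
Angular displacement: 165 x 0.5 = 82.5 degrees

Final answer: 82.5 degrees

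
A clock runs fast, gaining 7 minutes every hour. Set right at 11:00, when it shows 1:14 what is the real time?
For every 60 true minutes, the faulty clock advances 67 minutes, so 1 faulty-clock minute corresponds to 60/67 true minutes.
From 11:00 to 1:14 on the faulty dial is 134 minutes.
True elapsed: 134 x 60/67 = 120 minutes = 2 hours.
True time: 11:00 + 2 hours = 1:00.

Final answer: 1:00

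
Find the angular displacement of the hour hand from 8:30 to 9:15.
The hour hand moves 0.5 degrees per minute.
Time elapsed: 9:15 - 8:30 = 45 minutes
Angular displacement: 45 x 0.5 = 22.5 degrees

Final answer: 22.5 degrees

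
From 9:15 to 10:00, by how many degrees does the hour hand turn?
The hour hand moves 0.5 degrees per minute.
Time elapsed: 10:00 - 9:15 = 45 minutes
Angular displacement: 45 x 0.5 = 22.5 degrees

Final answer: 22.5 degrees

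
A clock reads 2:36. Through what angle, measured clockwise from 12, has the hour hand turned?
The hour hand moves 30 degrees per hour and 0.5 degrees per minute.
At 2:36: (2) x 30 + 36 x 0.5 = 60 + 18 = 78 degrees

Final answer: 78 degrees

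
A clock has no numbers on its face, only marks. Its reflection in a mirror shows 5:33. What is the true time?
Reflection across the vertical (12-6) axis maps a hand at angle A degrees to (360 - A) degrees, which sends a reading of T minutes past 12:00 to (720 - T) minutes past 12:00.
Mirror reads 5:33 = 333 minutes past 12:00.
Actual time: (720 - 333) mod 720 = 387 minutes = 6:27.

Final answer: 6:27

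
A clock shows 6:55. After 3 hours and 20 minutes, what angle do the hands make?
First find the time 3 hours and 20 minutes after 6:55.
Total minutes: 6 x 60 + 55 + 3 x 60 + 20 = 615.
615 mod 720 = 615 minutes = 10:15.
Now compute the angle at 10:15:
Hour hand: 10 x 30 + 15 x 0.5 = 307.5 degrees
Minute hand: 15 x 6 = 90 degrees
Difference: |307.5 - 90| = 217.5 degrees
Smaller angle: 360 - 217.5 = 142.5 degrees

Final answer: 142.5 degrees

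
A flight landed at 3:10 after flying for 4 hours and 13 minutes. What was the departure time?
Starting time: 3:10 = 190 total minutes past 12:00
Subtracting: 4 hours and 13 minutes = 253 minutes
190 - 253 = -63 (negative, add 12 hours = 720) = 657 minutes
= 10 hours and 57 minutes past 12:00 = 10:57

Final answer: 10:57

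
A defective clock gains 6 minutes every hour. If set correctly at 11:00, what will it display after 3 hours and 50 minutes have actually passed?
For every 60 true minutes, the faulty clock advances 60 + 6 = 66 minutes.
True elapsed: 3 hours and 50 minutes = 230 minutes.
Faulty clock advances: 230 x 66/60 = 253 minutes (drift: 23 minutes ahead).
Shown time: 11:00 + 253 minutes = 3:13.

Final answer: 3:13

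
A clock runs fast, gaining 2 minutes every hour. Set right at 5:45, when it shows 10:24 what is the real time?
For every 60 true minutes, the faulty clock advances 62 minutes, so 1 faulty-clock minute corresponds to 60/62 true minutes.
From 5:45 to 10:24 on the faulty dial is 279 minutes.
True elapsed: 279 x 60/62 = 270 minutes = 4 hours and 30 minutes.
True time: 5:45 + 4 hours and 30 minutes = 10:15.

Final answer: 10:15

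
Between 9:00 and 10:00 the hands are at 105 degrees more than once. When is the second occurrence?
At t minutes past 9:00, the hour hand is at 30 x 9 + 0.5t degrees and the minute hand is at 6t degrees.
The smaller angle between them is 105 degrees when |30H - 5.5t| = 105 or |30H - 5.5t| = 255.
With H = 9, solve 30 x 9 - 5.5t = +/- target for each target:
  t = (30 x 9 - 105) / 5.5 = 30
  t = (30 x 9 + 105) / 5.5 = 68.18 (outside (0, 60))
  t = (30 x 9 - 255) / 5.5 = 2.73
  t = (30 x 9 + 255) / 5.5 = 95.45 (outside (0, 60))
Valid solutions in (0, 60): {2.73, 30} minutes.
The second occurrence is t = 30 minutes.
The hands form a 105-degree angle at 30 minutes past 9:00.

Final answer: 30 minutes past 9:00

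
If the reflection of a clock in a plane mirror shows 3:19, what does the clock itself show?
Reflection across the vertical (12-6) axis maps a hand at angle A degrees to (360 - A) degrees, which sends a reading of T minutes past 12:00 to (720 - T) minutes past 12:00.
Mirror reads 3:19 = 199 minutes past 12:00.
Actual time: (720 - 199) mod 720 = 521 minutes = 8:41.

Final answer: 8:41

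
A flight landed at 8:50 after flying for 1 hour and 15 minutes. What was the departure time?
Starting time: 8:50 = 530 total minutes past 12:00
Subtracting: 1 hour and 15 minutes = 75 minutes
530 - 75 = 455 minutes
= 7 hours and 35 minutes past 12:00 = 7:35

Final answer: 7:35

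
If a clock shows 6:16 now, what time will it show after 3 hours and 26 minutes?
Starting time: 6:16
Adding 26 minutes to 16 minutes: 16 + 26 = 42 minutes
Adding 3 hours: 6 + 3 = 9
Final time: 9:42

Final answer: 9:42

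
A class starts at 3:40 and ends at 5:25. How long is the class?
From 3:40 to 5:25:
(5 x 60 + 25) - (3 x 60 + 40) = 325 - 220 = 105 minutes
= 1 hour and 45 minutes

Final answer: 1 hour and 45 minutes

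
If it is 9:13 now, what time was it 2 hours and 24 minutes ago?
Starting time: 9:13 = 553 total minutes past 12:00
Subtracting: 2 hours and 24 minutes = 144 minutes
553 - 144 = 409 minutes
= 6 hours and 49 minutes past 12:00 = 6:49

Final answer: 6:49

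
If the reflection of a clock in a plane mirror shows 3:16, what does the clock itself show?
Reflection across the vertical (12-6) axis maps a hand at angle A degrees to (360 - A) degrees, which sends a reading of T minutes past 12:00 to (720 - T) minutes past 12:00.
Mirror reads 3:16 = 196 minutes past 12:00.
Actual time: (720 - 196) mod 720 = 524 minutes = 8:44.

Final answer: 8:44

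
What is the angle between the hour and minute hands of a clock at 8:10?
Hour hand position: 8 x 30 + 10 x 0.5 = 245 degrees
Minute hand position: 10 x 6 = 60 degrees
Difference: |245 - 60| = 185 degrees
Since 185 > 180, the smaller angle is 360 - 185 = 175 degrees

Final answer: 175 degrees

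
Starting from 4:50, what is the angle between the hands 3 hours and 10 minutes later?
First find the time 3 hours and 10 minutes after 4:50.
Total minutes: 4 x 60 + 50 + 3 x 60 + 10 = 480.
480 mod 720 = 480 minutes = 8:00.
Now compute the angle at 8:00:
Hour hand: 8 x 30 + 0 x 0.5 = 240 degrees
Minute hand: 0 x 6 = 0 degrees
Difference: |240 - 0| = 240 degrees
Smaller angle: 360 - 240 = 120 degrees

Final answer: 120 degrees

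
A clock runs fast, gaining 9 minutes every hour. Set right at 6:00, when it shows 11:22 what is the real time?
For every 60 true minutes, the faulty clock advances 69 minutes, so 1 faulty-clock minute corresponds to 60/69 true minutes.
From 6:00 to 11:22 on the faulty dial is 322 minutes.
True elapsed: 322 x 60/69 = 280 minutes = 4 hours and 40 minutes.
True time: 6:00 + 4 hours and 40 minutes = 10:40.

Final answer: 10:40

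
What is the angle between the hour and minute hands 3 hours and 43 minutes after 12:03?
First find the time 3 hours and 43 minutes after 12:03.
Total minutes: 12 x 60 + 3 + 3 x 60 + 43 = 946.
946 mod 720 = 226 minutes = 3:46.
Now compute the angle at 3:46:
Hour hand: 3 x 30 + 46 x 0.5 = 113 degrees
Minute hand: 46 x 6 = 276 degrees
Difference: |113 - 276| = 163 degrees
The angle is 163 degrees

Final answer: 163 degrees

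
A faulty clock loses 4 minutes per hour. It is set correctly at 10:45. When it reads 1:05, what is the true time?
For every 60 true minutes, the faulty clock advances 56 minutes, so 1 faulty-clock minute corresponds to 60/56 true minutes.
From 10:45 to 1:05 on the faulty dial is 140 minutes.
True elapsed: 140 x 60/56 = 150 minutes = 2 hours and 30 minutes.
True time: 10:45 + 2 hours and 30 minutes = 1:15.

Final answer: 1:15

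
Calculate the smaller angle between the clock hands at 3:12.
Hour hand position: 3 x 30 + 12 x 0.5 = 96 degrees
Minute hand position: 12 x 6 = 72 degrees
Difference: |96 - 72| = 24 degrees
The angle between the hands is 24 degrees

Final answer: 24 degrees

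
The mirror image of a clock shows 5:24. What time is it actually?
Reflection across the vertical (12-6) axis maps a hand at angle A degrees to (360 - A) degrees, which sends a reading of T minutes past 12:00 to (720 - T) minutes past 12:00.
Mirror reads 5:24 = 324 minutes past 12:00.
Actual time: (720 - 324) mod 720 = 396 minutes = 6:36.

Final answer: 6:36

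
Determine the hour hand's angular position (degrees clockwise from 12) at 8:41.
The hour hand moves 30 degrees per hour and 0.5 degrees per minute.
At 8:41: (8) x 30 + 41 x 0.5 = 240 + 20.5 = 260.5 degrees

Final answer: 260.5 degrees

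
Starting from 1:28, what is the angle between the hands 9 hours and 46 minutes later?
First find the time 9 hours and 46 minutes after 1:28.
Total minutes: 1 x 60 + 28 + 9 x 60 + 46 = 674.
674 mod 720 = 674 minutes = 11:14.
Now compute the angle at 11:14:
Hour hand: 11 x 30 + 14 x 0.5 = 337 degrees
Minute hand: 14 x 6 = 84 degrees
Difference: |337 - 84| = 253 degrees
Smaller angle: 360 - 253 = 107 degrees

Final answer: 107 degrees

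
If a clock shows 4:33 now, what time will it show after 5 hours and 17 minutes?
Starting time: 4:33
Adding 17 minutes to 33 minutes: 33 + 17 = 50 minutes
Adding 5 hours: 4 + 5 = 9
Final time: 9:50

Final answer: 9:50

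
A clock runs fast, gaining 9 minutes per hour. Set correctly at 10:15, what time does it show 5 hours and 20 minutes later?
For every 60 true minutes, the faulty clock advances 60 + 9 = 69 minutes.
True elapsed: 5 hours and 20 minutes = 320 minutes.
Faulty clock advances: 320 x 69/60 = 368 minutes (drift: 48 minutes ahead).
Shown time: 10:15 + 368 minutes = 4:23.

Final answer: 4:23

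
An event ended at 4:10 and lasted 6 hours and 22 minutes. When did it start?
Starting time: 4:10 = 250 total minutes past 12:00
Subtracting: 6 hours and 22 minutes = 382 minutes
250 - 382 = -132 (negative, add 12 hours = 720) = 588 minutes
= 9 hours and 48 minutes past 12:00 = 9:48

Final answer: 9:48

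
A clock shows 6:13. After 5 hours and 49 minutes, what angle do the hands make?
First find the time 5 hours and 49 minutes after 6:13.
Total minutes: 6 x 60 + 13 + 5 x 60 + 49 = 722.
722 mod 720 = 2 minutes = 12:02.
Now compute the angle at 12:02:
Hour hand: 0 x 30 + 2 x 0.5 = 1 degrees
Minute hand: 2 x 6 = 12 degrees
Difference: |1 - 12| = 11 degrees
The angle is 11 degrees

Final answer: 11 degrees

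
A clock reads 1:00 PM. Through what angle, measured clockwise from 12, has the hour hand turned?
The hour hand moves 30 degrees per hour and 0.5 degrees per minute.
At 1:00: (1) x 30 + 0 x 0.5 = 30 + 0 = 30 degrees

Final answer: 30 degrees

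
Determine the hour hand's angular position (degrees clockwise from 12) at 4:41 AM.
The hour hand moves 30 degrees per hour and 0.5 degrees per minute.
At 4:41: (4) x 30 + 41 x 0.5 = 120 + 20.5 = 140.5 degrees

Final answer: 140.5 degrees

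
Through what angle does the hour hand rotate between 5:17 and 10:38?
The hour hand moves 0.5 degrees per minute.
Time elapsed: 10:38 - 5:17 = 321 minutes
Angular displacement: 321 x 0.5 = 160.5 degrees

Final answer: 160.5 degrees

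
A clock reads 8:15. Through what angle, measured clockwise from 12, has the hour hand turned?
The hour hand moves 30 degrees per hour and 0.5 degrees per minute.
At 8:15: (8) x 30 + 15 x 0.5 = 240 + 7.5 = 247.5 degrees

Final answer: 247.5 degrees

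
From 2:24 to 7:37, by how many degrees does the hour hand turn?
The hour hand moves 0.5 degrees per minute.
Time elapsed: 7:37 - 2:24 = 313 minutes
Angular displacement: 313 x 0.5 = 156.5 degrees

Final answer: 156.5 degrees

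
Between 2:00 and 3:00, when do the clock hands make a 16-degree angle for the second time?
At t minutes past 2:00, the hour hand is at 30 x 2 + 0.5t degrees and the minute hand is at 6t degrees.
The smaller angle between them is 16 degrees when |30H - 5.5t| = 16 or |30H - 5.5t| = 344.
With H = 2, solve 30 x 2 - 5.5t = +/- target for each target:
  t = (30 x 2 - 16) / 5.5 = 8
  t = (30 x 2 + 16) / 5.5 = 13.82
  t = (30 x 2 - 344) / 5.5 = -51.64 (outside (0, 60))
  t = (30 x 2 + 344) / 5.5 = 73.45 (outside (0, 60))
Valid solutions in (0, 60): {8, 13.82} minutes.
The second occurrence is t = 13.82 minutes.
The hands form a 16-degree angle at 13.82 minutes past 2:00.

Final answer: 13.82 minutes past 2:00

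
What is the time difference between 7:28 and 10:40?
From 7:28 to 10:40:
(10 x 60 + 40) - (7 x 60 + 28) = 640 - 448 = 192 minutes
= 3 hours and 12 minutes

Final answer: 3 hours and 12 minutes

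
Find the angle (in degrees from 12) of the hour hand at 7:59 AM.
The hour hand moves 30 degrees per hour and 0.5 degrees per minute.
At 7:59: (7) x 30 + 59 x 0.5 = 210 + 29.5 = 239.5 degrees

Final answer: 239.5 degrees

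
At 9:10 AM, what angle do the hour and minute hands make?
Hour hand position: 9 x 30 + 10 x 0.5 = 275 degrees
Minute hand position: 10 x 6 = 60 degrees
Difference: |275 - 60| = 215 degrees
Since 215 > 180, the smaller angle is 360 - 215 = 145 degrees

Final answer: 145 degrees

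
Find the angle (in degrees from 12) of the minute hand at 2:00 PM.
The minute hand moves 6 degrees per minute.
At 2:00: 0 x 6 = 0 degrees

Final answer: 0 degrees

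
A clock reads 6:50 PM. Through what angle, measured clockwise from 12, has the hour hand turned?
The hour hand moves 30 degrees per hour and 0.5 degrees per minute.
At 6:50: (6) x 30 + 50 x 0.5 = 180 + 25 = 205 degrees

Final answer: 205 degrees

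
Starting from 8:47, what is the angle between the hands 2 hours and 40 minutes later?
First find the time 2 hours and 40 minutes after 8:47.
Total minutes: 8 x 60 + 47 + 2 x 60 + 40 = 687.
687 mod 720 = 687 minutes = 11:27.
Now compute the angle at 11:27:
Hour hand: 11 x 30 + 27 x 0.5 = 343.5 degrees
Minute hand: 27 x 6 = 162 degrees
Difference: |343.5 - 162| = 181.5 degrees
Smaller angle: 360 - 181.5 = 178.5 degrees

Final answer: 178.5 degrees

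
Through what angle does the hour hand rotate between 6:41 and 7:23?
The hour hand moves 0.5 degrees per minute.
Time elapsed: 7:23 - 6:41 = 42 minutes
Angular displacement: 42 x 0.5 = 21 degrees

Final answer: 21 degrees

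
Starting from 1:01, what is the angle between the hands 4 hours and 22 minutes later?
First find the time 4 hours and 22 minutes after 1:01.
Total minutes: 1 x 60 + 1 + 4 x 60 + 22 = 323.
323 mod 720 = 323 minutes = 5:23.
Now compute the angle at 5:23:
Hour hand: 5 x 30 + 23 x 0.5 = 161.5 degrees
Minute hand: 23 x 6 = 138 degrees
Difference: |161.5 - 138| = 23.5 degrees
The angle is 23.5 degrees

Final answer: 23.5 degrees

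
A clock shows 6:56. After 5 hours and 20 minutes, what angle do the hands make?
First find the time 5 hours and 20 minutes after 6:56.
Total minutes: 6 x 60 + 56 + 5 x 60 + 20 = 736.
736 mod 720 = 16 minutes = 12:16.
Now compute the angle at 12:16:
Hour hand: 0 x 30 + 16 x 0.5 = 8 degrees
Minute hand: 16 x 6 = 96 degrees
Difference: |8 - 96| = 88 degrees
The angle is 88 degrees

Final answer: 88 degrees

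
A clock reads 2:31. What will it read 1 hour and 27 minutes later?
Starting time: 2:31
Adding 27 minutes to 31 minutes: 31 + 27 = 58 minutes
Adding 1 hour: 2 + 1 = 3
Final time: 3:58

Final answer: 3:58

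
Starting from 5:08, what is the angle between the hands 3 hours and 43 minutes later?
First find the time 3 hours and 43 minutes after 5:08.
Total minutes: 5 x 60 + 8 + 3 x 60 + 43 = 531.
531 mod 720 = 531 minutes = 8:51.
Now compute the angle at 8:51:
Hour hand: 8 x 30 + 51 x 0.5 = 265.5 degrees
Minute hand: 51 x 6 = 306 degrees
Difference: |265.5 - 306| = 40.5 degrees
The angle is 40.5 degrees

Final answer: 40.5 degrees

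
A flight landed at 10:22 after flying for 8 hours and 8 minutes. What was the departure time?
Starting time: 10:22 = 622 total minutes past 12:00
Subtracting: 8 hours and 8 minutes = 488 minutes
622 - 488 = 134 minutes
= 2 hours and 14 minutes past 12:00 = 2:14

Final answer: 2:14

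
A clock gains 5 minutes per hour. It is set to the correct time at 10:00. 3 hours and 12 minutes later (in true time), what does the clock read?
For every 60 true minutes, the faulty clock advances 60 + 5 = 65 minutes.
True elapsed: 3 hours and 12 minutes = 192 minutes.
Faulty clock advances: 192 x 65/60 = 208 minutes (drift: 16 minutes ahead).
Shown time: 10:00 + 208 minutes = 1:28.

Final answer: 1:28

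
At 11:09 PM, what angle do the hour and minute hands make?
Hour hand position: 11 x 30 + 9 x 0.5 = 334.5 degrees
Minute hand position: 9 x 6 = 54 degrees
Difference: |334.5 - 54| = 280.5 degrees
Since 280.5 > 180, the smaller angle is 360 - 280.5 = 79.5 degrees

Final answer: 79.5 degrees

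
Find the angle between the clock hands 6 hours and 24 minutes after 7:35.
First find the time 6 hours and 24 minutes after 7:35.
Total minutes: 7 x 60 + 35 + 6 x 60 + 24 = 839.
839 mod 720 = 119 minutes = 1:59.
Now compute the angle at 1:59:
Hour hand: 1 x 30 + 59 x 0.5 = 59.5 degrees
Minute hand: 59 x 6 = 354 degrees
Difference: |59.5 - 354| = 294.5 degrees
Smaller angle: 360 - 294.5 = 65.5 degrees

Final answer: 65.5 degrees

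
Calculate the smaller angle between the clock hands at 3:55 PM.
Hour hand position: 3 x 30 + 55 x 0.5 = 117.5 degrees
Minute hand position: 55 x 6 = 330 degrees
Difference: |117.5 - 330| = 212.5 degrees
Since 212.5 > 180, the smaller angle is 360 - 212.5 = 147.5 degrees

Final answer: 147.5 degrees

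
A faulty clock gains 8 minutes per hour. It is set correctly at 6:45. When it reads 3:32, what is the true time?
For every 60 true minutes, the faulty clock advances 68 minutes, so 1 faulty-clock minute corresponds to 60/68 true minutes.
From 6:45 to 3:32 on the faulty dial is 527 minutes.
True elapsed: 527 x 60/68 = 465 minutes = 7 hours and 45 minutes.
True time: 6:45 + 7 hours and 45 minutes = 2:30.

Final answer: 2:30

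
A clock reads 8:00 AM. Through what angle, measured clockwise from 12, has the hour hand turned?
The hour hand moves 30 degrees per hour and 0.5 degrees per minute.
At 8:00: (8) x 30 + 0 x 0.5 = 240 + 0 = 240 degrees

Final answer: 240 degrees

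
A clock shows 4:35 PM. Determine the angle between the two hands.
Hour hand position: 4 x 30 + 35 x 0.5 = 137.5 degrees
Minute hand position: 35 x 6 = 210 degrees
Difference: |137.5 - 210| = 72.5 degrees
The angle between the hands is 72.5 degrees

Final answer: 72.5 degrees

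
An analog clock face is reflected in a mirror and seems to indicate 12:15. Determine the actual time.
Reflection across the vertical (12-6) axis maps a hand at angle A degrees to (360 - A) degrees, which sends a reading of T minutes past 12:00 to (720 - T) minutes past 12:00.
Mirror reads 12:15 = 15 minutes past 12:00.
Actual time: (720 - 15) mod 720 = 705 minutes = 11:45.

Final answer: 11:45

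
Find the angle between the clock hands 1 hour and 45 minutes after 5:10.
First find the time 1 hour and 45 minutes after 5:10.
Total minutes: 5 x 60 + 10 + 1 x 60 + 45 = 415.
415 mod 720 = 415 minutes = 6:55.
Now compute the angle at 6:55:
Hour hand: 6 x 30 + 55 x 0.5 = 207.5 degrees
Minute hand: 55 x 6 = 330 degrees
Difference: |207.5 - 330| = 122.5 degrees
The angle is 122.5 degrees

Final answer: 122.5 degrees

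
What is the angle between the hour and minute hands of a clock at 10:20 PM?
Hour hand position: 10 x 30 + 20 x 0.5 = 310 degrees
Minute hand position: 20 x 6 = 120 degrees
Difference: |310 - 120| = 190 degrees
Since 190 > 180, the smaller angle is 360 - 190 = 170 degrees

Final answer: 170 degrees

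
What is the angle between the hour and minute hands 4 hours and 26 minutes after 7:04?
First find the time 4 hours and 26 minutes after 7:04.
Total minutes: 7 x 60 + 4 + 4 x 60 + 26 = 690.
690 mod 720 = 690 minutes = 11:30.
Now compute the angle at 11:30:
Hour hand: 11 x 30 + 30 x 0.5 = 345 degrees
Minute hand: 30 x 6 = 180 degrees
Difference: |345 - 180| = 165 degrees
The angle is 165 degrees

Final answer: 165 degrees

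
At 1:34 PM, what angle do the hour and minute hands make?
Hour hand position: 1 x 30 + 34 x 0.5 = 47 degrees
Minute hand position: 34 x 6 = 204 degrees
Difference: |47 - 204| = 157 degrees
The angle between the hands is 157 degrees

Final answer: 157 degrees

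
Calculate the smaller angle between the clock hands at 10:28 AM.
Hour hand position: 10 x 30 + 28 x 0.5 = 314 degrees
Minute hand position: 28 x 6 = 168 degrees
Difference: |314 - 168| = 146 degrees
The angle between the hands is 146 degrees

Final answer: 146 degrees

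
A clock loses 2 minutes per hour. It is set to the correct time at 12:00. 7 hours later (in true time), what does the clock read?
For every 60 true minutes, the faulty clock advances 60 - 2 = 58 minutes.
True elapsed: 7 hours = 420 minutes.
Faulty clock advances: 420 x 58/60 = 406 minutes (drift: 14 minutes behind).
Shown time: 12:00 + 406 minutes = 6:46.

Final answer: 6:46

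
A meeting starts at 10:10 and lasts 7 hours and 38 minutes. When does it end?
Starting time: 10:10
Adding 38 minutes to 10 minutes: 10 + 38 = 48 minutes
Adding 7 hours: 10 + 7 = 17 - 12 = 5
Final time: 5:48

Final answer: 5:48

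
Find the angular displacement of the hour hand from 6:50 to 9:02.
The hour hand moves 0.5 degrees per minute.
Time elapsed: 9:02 - 6:50 = 132 minutes
Angular displacement: 132 x 0.5 = 66 degrees

Final answer: 66 degrees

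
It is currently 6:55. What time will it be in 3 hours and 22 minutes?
Starting time: 6:55
Adding 22 minutes to 55 minutes: 55 + 22 = 77 minutes = 1 hour and 17 minutes
Adding 3 hours: 6 + 3 + 1 (carry) = 10
Final time: 10:17

Final answer: 10:17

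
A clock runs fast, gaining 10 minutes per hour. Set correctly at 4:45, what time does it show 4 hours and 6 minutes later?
For every 60 true minutes, the faulty clock advances 60 + 10 = 70 minutes.
True elapsed: 4 hours and 6 minutes = 246 minutes.
Faulty clock advances: 246 x 70/60 = 287 minutes (drift: 41 minutes ahead).
Shown time: 4:45 + 287 minutes = 9:32.

Final answer: 9:32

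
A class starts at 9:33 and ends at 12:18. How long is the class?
From 9:33 to 12:18:
(12 x 60 + 18) - (9 x 60 + 33) = 738 - 573 = 165 minutes
= 2 hours and 45 minutes

Final answer: 2 hours and 45 minutes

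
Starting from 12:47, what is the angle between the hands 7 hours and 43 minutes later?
First find the time 7 hours and 43 minutes after 12:47.
Total minutes: 12 x 60 + 47 + 7 x 60 + 43 = 1230.
1230 mod 720 = 510 minutes = 8:30.
Now compute the angle at 8:30:
Hour hand: 8 x 30 + 30 x 0.5 = 255 degrees
Minute hand: 30 x 6 = 180 degrees
Difference: |255 - 180| = 75 degrees
The angle is 75 degrees

Final answer: 75 degrees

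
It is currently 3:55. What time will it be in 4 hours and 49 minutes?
Starting time: 3:55
Adding 49 minutes to 55 minutes: 55 + 49 = 104 minutes = 1 hour and 44 minutes
Adding 4 hours: 3 + 4 + 1 (carry) = 8
Final time: 8:44

Final answer: 8:44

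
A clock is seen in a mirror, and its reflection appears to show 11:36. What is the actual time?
Reflection across the vertical (12-6) axis maps a hand at angle A degrees to (360 - A) degrees, which sends a reading of T minutes past 12:00 to (720 - T) minutes past 12:00.
Mirror reads 11:36 = 696 minutes past 12:00.
Actual time: (720 - 696) mod 720 = 24 minutes = 12:24.

Final answer: 12:24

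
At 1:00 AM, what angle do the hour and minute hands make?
Hour hand position: 1 x 30 + 0 x 0.5 = 30 degrees
Minute hand position: 0 x 6 = 0 degrees
Difference: |30 - 0| = 30 degrees
The angle between the hands is 30 degrees

Final answer: 30 degrees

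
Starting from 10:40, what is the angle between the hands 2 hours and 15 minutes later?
First find the time 2 hours and 15 minutes after 10:40.
Total minutes: 10 x 60 + 40 + 2 x 60 + 15 = 775.
775 mod 720 = 55 minutes = 12:55.
Now compute the angle at 12:55:
Hour hand: 0 x 30 + 55 x 0.5 = 27.5 degrees
Minute hand: 55 x 6 = 330 degrees
Difference: |27.5 - 330| = 302.5 degrees
Smaller angle: 360 - 302.5 = 57.5 degrees

Final answer: 57.5 degrees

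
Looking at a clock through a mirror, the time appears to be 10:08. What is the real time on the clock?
Reflection across the vertical (12-6) axis maps a hand at angle A degrees to (360 - A) degrees, which sends a reading of T minutes past 12:00 to (720 - T) minutes past 12:00.
Mirror reads 10:08 = 608 minutes past 12:00.
Actual time: (720 - 608) mod 720 = 112 minutes = 1:52.

Final answer: 1:52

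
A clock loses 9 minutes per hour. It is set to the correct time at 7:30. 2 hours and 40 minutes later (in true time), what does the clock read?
For every 60 true minutes, the faulty clock advances 60 - 9 = 51 minutes.
True elapsed: 2 hours and 40 minutes = 160 minutes.
Faulty clock advances: 160 x 51/60 = 136 minutes (drift: 24 minutes behind).
Shown time: 7:30 + 136 minutes = 9:46.

Final answer: 9:46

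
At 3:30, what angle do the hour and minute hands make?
Hour hand position: 3 x 30 + 30 x 0.5 = 105 degrees
Minute hand position: 30 x 6 = 180 degrees
Difference: |105 - 180| = 75 degrees
The angle between the hands is 75 degrees

Final answer: 75 degrees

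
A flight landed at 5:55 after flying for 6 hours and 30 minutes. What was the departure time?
Starting time: 5:55 = 355 total minutes past 12:00
Subtracting: 6 hours and 30 minutes = 390 minutes
355 - 390 = -35 (negative, add 12 hours = 720) = 685 minutes
= 11 hours and 25 minutes past 12:00 = 11:25

Final answer: 11:25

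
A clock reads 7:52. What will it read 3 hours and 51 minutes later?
Starting time: 7:52
Adding 51 minutes to 52 minutes: 52 + 51 = 103 minutes = 1 hour and 43 minutes
Adding 3 hours: 7 + 3 + 1 (carry) = 11
Final time: 11:43

Final answer: 11:43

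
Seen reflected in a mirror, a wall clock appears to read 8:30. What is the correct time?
Reflection across the vertical (12-6) axis maps a hand at angle A degrees to (360 - A) degrees, which sends a reading of T minutes past 12:00 to (720 - T) minutes past 12:00.
Mirror reads 8:30 = 510 minutes past 12:00.
Actual time: (720 - 510) mod 720 = 210 minutes = 3:30.

Final answer: 3:30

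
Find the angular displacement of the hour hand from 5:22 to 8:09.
The hour hand moves 0.5 degrees per minute.
Time elapsed: 8:09 - 5:22 = 167 minutes
Angular displacement: 167 x 0.5 = 83.5 degrees

Final answer: 83.5 degrees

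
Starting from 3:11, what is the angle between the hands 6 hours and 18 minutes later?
First find the time 6 hours and 18 minutes after 3:11.
Total minutes: 3 x 60 + 11 + 6 x 60 + 18 = 569.
569 mod 720 = 569 minutes = 9:29.
Now compute the angle at 9:29:
Hour hand: 9 x 30 + 29 x 0.5 = 284.5 degrees
Minute hand: 29 x 6 = 174 degrees
Difference: |284.5 - 174| = 110.5 degrees
The angle is 110.5 degrees

Final answer: 110.5 degrees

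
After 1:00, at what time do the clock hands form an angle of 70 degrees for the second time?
At t minutes past 1:00, the hour hand is at 30 x 1 + 0.5t degrees and the minute hand is at 6t degrees.
The smaller angle between them is 70 degrees when |30H - 5.5t| = 70 or |30H - 5.5t| = 290.
With H = 1, solve 30 x 1 - 5.5t = +/- target for each target:
  t = (30 x 1 - 70) / 5.5 = -7.27 (outside (0, 60))
  t = (30 x 1 + 70) / 5.5 = 18.18
  t = (30 x 1 - 290) / 5.5 = -47.27 (outside (0, 60))
  t = (30 x 1 + 290) / 5.5 = 58.18
Valid solutions in (0, 60): {18.18, 58.18} minutes.
The second occurrence is t = 58.18 minutes.
The hands form a 70-degree angle at 58.18 minutes past 1:00.

Final answer: 58.18 minutes past 1:00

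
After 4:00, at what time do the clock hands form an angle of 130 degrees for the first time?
At t minutes past 4:00, the hour hand is at 30 x 4 + 0.5t degrees and the minute hand is at 6t degrees.
The smaller angle between them is 130 degrees when |30H - 5.5t| = 130 or |30H - 5.5t| = 230.
With H = 4, solve 30 x 4 - 5.5t = +/- target for each target:
  t = (30 x 4 - 130) / 5.5 = -1.82 (outside (0, 60))
  t = (30 x 4 + 130) / 5.5 = 45.45
  t = (30 x 4 - 230) / 5.5 = -20 (outside (0, 60))
  t = (30 x 4 + 230) / 5.5 = 63.64 (outside (0, 60))
Valid solutions in (0, 60): {45.45} minutes.
The first occurrence is t = 45.45 minutes.
The hands form a 130-degree angle at 45.45 minutes past 4:00.

Final answer: 45.45 minutes past 4:00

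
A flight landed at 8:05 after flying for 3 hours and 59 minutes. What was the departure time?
Starting time: 8:05 = 485 total minutes past 12:00
Subtracting: 3 hours and 59 minutes = 239 minutes
485 - 239 = 246 minutes
= 4 hours and 6 minutes past 12:00 = 4:06

Final answer: 4:06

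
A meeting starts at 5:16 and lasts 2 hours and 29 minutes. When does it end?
Starting time: 5:16
Adding 29 minutes to 16 minutes: 16 + 29 = 45 minutes
Adding 2 hours: 5 + 2 = 7
Final time: 7:45

Final answer: 7:45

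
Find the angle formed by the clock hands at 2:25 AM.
Hour hand position: 2 x 30 + 25 x 0.5 = 72.5 degrees
Minute hand position: 25 x 6 = 150 degrees
Difference: |72.5 - 150| = 77.5 degrees
The angle between the hands is 77.5 degrees

Final answer: 77.5 degrees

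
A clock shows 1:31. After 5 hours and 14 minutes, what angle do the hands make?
First find the time 5 hours and 14 minutes after 1:31.
Total minutes: 1 x 60 + 31 + 5 x 60 + 14 = 405.
405 mod 720 = 405 minutes = 6:45.
Now compute the angle at 6:45:
Hour hand: 6 x 30 + 45 x 0.5 = 202.5 degrees
Minute hand: 45 x 6 = 270 degrees
Difference: |202.5 - 270| = 67.5 degrees
The angle is 67.5 degrees

Final answer: 67.5 degrees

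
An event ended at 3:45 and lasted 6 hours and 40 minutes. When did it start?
Starting time: 3:45 = 225 total minutes past 12:00
Subtracting: 6 hours and 40 minutes = 400 minutes
225 - 400 = -175 (negative, add 12 hours = 720) = 545 minutes
= 9 hours and 5 minutes past 12:00 = 9:05

Final answer: 9:05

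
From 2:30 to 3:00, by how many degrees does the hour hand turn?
The hour hand moves 0.5 degrees per minute.
Time elapsed: 3:00 - 2:30 = 30 minutes
Angular displacement: 30 x 0.5 = 15 degrees

Final answer: 15 degrees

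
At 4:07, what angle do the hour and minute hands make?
Hour hand position: 4 x 30 + 7 x 0.5 = 123.5 degrees
Minute hand position: 7 x 6 = 42 degrees
Difference: |123.5 - 42| = 81.5 degrees
The angle between the hands is 81.5 degrees

Final answer: 81.5 degrees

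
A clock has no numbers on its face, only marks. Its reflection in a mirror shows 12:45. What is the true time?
Reflection across the vertical (12-6) axis maps a hand at angle A degrees to (360 - A) degrees, which sends a reading of T minutes past 12:00 to (720 - T) minutes past 12:00.
Mirror reads 12:45 = 45 minutes past 12:00.
Actual time: (720 - 45) mod 720 = 675 minutes = 11:15.

Final answer: 11:15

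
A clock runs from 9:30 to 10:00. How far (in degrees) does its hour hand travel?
The hour hand moves 0.5 degrees per minute.
Time elapsed: 10:00 - 9:30 = 30 minutes
Angular displacement: 30 x 0.5 = 15 degrees

Final answer: 15 degrees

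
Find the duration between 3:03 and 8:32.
From 3:03 to 8:32:
(8 x 60 + 32) - (3 x 60 + 3) = 512 - 183 = 329 minutes
= 5 hours and 29 minutes

Final answer: 5 hours and 29 minutes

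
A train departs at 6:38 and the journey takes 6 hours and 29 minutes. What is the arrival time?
Starting time: 6:38
Adding 29 minutes to 38 minutes: 38 + 29 = 67 minutes = 1 hour and 7 minutes
Adding 6 hours: 6 + 6 + 1 (carry) = 13 - 12 = 1
Final time: 1:07

Final answer: 1:07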